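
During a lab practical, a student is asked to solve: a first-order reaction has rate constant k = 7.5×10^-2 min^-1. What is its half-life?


t½ = ln2/k = 0.693147/(7.5×10^-2 min^-1)
= 9.242 min

9.242 min


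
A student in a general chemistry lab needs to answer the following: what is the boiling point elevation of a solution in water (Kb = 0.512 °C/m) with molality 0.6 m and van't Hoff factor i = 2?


ΔTb = Kb × m × i
= 0.512 × 0.6 × 2
= 0.6144 °C

0.6144 °C


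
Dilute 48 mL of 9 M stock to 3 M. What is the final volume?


C1V1 = C2V2
9 × 48 = 3 × V2
V2 = 432/3 = 144.0 mL

144.0 mL


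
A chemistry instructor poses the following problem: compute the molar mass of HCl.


M(HCl) = 1×1.008 + 1×35.45
= 1.01 + 35.45
= 36.46 g/mol

36.46 g/mol


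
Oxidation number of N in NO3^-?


x + 3(-2) = -1, so x = +5
Oxidation number: +5

+5


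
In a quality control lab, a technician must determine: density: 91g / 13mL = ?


ρ = mass/volume
= 91/13
= 7.0 g/mL

7.0 g/mL


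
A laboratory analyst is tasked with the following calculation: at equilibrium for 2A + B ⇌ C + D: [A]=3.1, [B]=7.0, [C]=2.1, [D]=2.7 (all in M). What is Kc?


Kc = [C][D]/([A]^2[B])
= (2.1^1 × 2.7^1)/(3.1^2 × 7.0^1)
= 5.67/67.27
= 0.08429

0.08429


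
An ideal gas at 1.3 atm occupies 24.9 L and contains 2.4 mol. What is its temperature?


PV = nRT  (R = 0.08206 L·atm/(mol·K))
T = PV/(nR) = 1.3×24.9/(2.4×0.08206)
= 32.37/0.196944
= 164.36 K

164.36 K


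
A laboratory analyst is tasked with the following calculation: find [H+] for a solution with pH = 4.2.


[H+] = 10^(-pH) = 10^(-4.2)
= 6.31×10^-5 M

6.31×10^-5 M


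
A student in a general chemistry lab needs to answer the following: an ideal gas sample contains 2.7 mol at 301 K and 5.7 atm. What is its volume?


PV = nRT  (R = 0.08206 L·atm/(mol·K))
V = nRT/P = 2.7×0.08206×301/5.7
= 11.7 L

11.7 L


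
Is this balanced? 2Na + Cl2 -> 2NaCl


Equation: 2Na + Cl2 -> 2NaCl
Check atoms: Cl: 2=2, Na: 2=2
Balanced

Yes, balanced


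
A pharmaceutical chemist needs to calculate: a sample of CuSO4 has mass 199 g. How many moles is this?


M(CuSO4) = 159.62 g/mol
n = mass/M = 199/159.62 = 1.2467 mol

1.2467 mol


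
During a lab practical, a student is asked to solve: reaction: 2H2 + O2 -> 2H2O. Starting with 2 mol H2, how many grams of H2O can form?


Mole ratio H2O:H2 = 2:2
n(H2O) = 2 × 2/2 = 2.000 mol
mass = 2.000 × 18.02 = 36.04 g

36.04 g


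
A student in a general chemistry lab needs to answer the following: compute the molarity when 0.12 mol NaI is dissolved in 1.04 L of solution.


M = n/V = 0.12/1.04 = 0.115 mol/L

0.115 M


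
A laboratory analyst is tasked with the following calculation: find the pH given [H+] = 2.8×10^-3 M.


pH = -log10([H+]) = -log10(2.8×10^-3)
= 3 - log10(2.8)
= 3 - 0.45
= 2.55

2.55


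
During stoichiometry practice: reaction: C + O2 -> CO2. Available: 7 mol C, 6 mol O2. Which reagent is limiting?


Mole ratio available / coefficient:
  C: 7/1 = 7.000
  O2: 6/1 = 6.000
Smaller ratio is limiting.

O2


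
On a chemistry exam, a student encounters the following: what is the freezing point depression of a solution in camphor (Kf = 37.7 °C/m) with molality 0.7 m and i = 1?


ΔTf = Kf × m × i
= 37.7 × 0.7 × 1
= 26.39 °C

26.39 °C


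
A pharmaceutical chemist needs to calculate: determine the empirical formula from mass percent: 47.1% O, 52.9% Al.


Assume 100 g sample. Moles of each element:
  O: 47.1/16.0 = 2.944 mol
  Al: 52.9/26.98 = 1.961 mol
Divide by smallest (1.961):
  O: 2.944/1.961 = 1.5
  Al: 1.961/1.961 = 1.0
Multiply all ratios by 2 to obtain whole numbers.
Empirical formula: Al2O3

Al2O3


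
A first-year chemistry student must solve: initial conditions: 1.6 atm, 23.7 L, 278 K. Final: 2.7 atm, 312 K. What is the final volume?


P1V1/T1 = P2V2/T2
V2 = P1V1T2/(T1P2)
= 1.6×23.7×312/(278×2.7)
= 15.762 L

15.762 L


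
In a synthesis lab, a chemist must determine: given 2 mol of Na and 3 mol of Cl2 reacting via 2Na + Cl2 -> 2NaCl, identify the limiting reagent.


Mole ratio available / coefficient:
  Na: 2/2 = 1.000
  Cl2: 3/1 = 3.000
Smaller ratio is limiting.

Na


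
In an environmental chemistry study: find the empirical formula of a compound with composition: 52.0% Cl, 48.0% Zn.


Assume 100 g sample. Moles of each element:
  Cl: 52.0/35.45 = 1.467 mol
  Zn: 48.0/65.38 = 0.734 mol
Divide by smallest (0.734):
  Cl: 1.467/0.734 = 2.0
  Zn: 0.734/0.734 = 1.0
Empirical formula: ZnCl2

ZnCl2


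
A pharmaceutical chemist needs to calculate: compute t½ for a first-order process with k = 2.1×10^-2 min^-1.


t½ = ln2/k = 0.693147/(2.1×10^-2 min^-1)
= 33.01 min

33.01 min


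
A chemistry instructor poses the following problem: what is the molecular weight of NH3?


M(NH3) = 1×14.01 + 3×1.008
= 14.01 + 3.02
= 17.03 g/mol

17.03 g/mol


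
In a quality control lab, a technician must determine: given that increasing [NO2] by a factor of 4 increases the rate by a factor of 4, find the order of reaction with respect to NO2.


rate ∝ [NO2]^n
4^n = 4 → n = 1
Order in NO2: 1

1


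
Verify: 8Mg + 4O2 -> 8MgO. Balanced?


Equation: 8Mg + 4O2 -> 8MgO
Check atoms: Mg: 8=8, O: 8=8
Balanced

Yes, balanced


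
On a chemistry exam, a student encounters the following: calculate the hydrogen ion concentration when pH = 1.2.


[H+] = 10^(-pH) = 10^(-1.2)
= 6.31×10^-2 M

6.31×10^-2 M


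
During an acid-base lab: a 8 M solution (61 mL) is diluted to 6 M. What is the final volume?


C1V1 = C2V2
8 × 61 = 6 × V2
V2 = 488/6 = 81.33 mL

81.33 mL


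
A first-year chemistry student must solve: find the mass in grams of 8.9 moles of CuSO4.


M(CuSO4) = 159.62 g/mol
mass = n × M = 8.9 × 159.62 = 1420.62 g

1420.62 g


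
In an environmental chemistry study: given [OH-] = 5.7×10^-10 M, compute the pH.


pOH = -log10([OH-]) = -log10(5.7×10^-10)
= 10 - log10(5.7) = 9.24
pH = 14 - pOH = 14 - 9.24 = 4.76

4.76


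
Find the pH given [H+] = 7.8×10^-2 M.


pH = -log10([H+]) = -log10(7.8×10^-2)
= 2 - log10(7.8)
= 2 - 0.89
= 1.11

1.11


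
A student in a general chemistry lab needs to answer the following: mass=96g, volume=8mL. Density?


ρ = mass/volume
= 96/8
= 12.0 g/mL

12.0 g/mL


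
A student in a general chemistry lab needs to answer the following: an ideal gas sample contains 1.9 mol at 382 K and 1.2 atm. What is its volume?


PV = nRT  (R = 0.08206 L·atm/(mol·K))
V = nRT/P = 1.9×0.08206×382/1.2
= 49.633 L

49.633 L


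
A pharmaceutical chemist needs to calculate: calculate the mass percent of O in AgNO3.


M(AgNO3) = 1×107.87 + 1×14.01 + 3×16.0 = 169.88 g/mol
Mass of O = 3 × 16.0 = 48.00 g/mol
% O = 48.00/169.88 × 100 = 28.26%

28.26%


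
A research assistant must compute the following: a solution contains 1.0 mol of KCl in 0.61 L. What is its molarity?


M = n/V = 1.0/0.61 = 1.639 mol/L

1.639 M


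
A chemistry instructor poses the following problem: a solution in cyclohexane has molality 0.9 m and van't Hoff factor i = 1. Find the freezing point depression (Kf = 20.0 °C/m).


ΔTf = Kf × m × i
= 20.0 × 0.9 × 1
= 18.0 °C

18.0 °C


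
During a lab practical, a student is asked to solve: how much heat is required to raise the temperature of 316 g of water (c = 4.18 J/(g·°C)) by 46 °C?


q = mcΔT = 316 × 4.18 × 46
= 60760.48 J

60760.48 J


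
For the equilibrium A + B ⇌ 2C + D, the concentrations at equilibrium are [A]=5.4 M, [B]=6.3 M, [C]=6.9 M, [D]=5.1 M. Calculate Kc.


Kc = [C]^2[D]/([A][B])
= (6.9^2 × 5.1^1)/(5.4^1 × 6.3^1)
= 242.811/34.02
= 7.137

7.137


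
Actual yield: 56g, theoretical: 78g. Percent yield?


% yield = actual/theoretical × 100
= 56/78 × 100
= 71.79%

71.79%


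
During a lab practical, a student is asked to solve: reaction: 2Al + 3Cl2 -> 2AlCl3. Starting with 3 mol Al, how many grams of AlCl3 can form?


Mole ratio AlCl3:Al = 2:2
n(AlCl3) = 3 × 2/2 = 3.000 mol
mass = 3.000 × 133.33 = 399.99 g

399.99 g


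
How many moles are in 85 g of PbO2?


M(PbO2) = 239.2 g/mol
n = mass/M = 85/239.2 = 0.3554 mol

0.3554 mol


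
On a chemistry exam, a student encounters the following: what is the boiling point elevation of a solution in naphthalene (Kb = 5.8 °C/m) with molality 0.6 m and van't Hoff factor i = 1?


ΔTb = Kb × m × i
= 5.8 × 0.6 × 1
= 3.48 °C

3.48 °C


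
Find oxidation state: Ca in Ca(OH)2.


Group 2 metal: +2
Oxidation number: +2

+2


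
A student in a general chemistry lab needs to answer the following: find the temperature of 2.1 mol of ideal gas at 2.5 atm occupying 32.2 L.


PV = nRT  (R = 0.08206 L·atm/(mol·K))
T = PV/(nR) = 2.5×32.2/(2.1×0.08206)
= 80.50/0.172326
= 467.14 K

467.14 K


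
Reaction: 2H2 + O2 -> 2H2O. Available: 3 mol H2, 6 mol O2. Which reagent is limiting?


Mole ratio available / coefficient:
  H2: 3/2 = 1.500
  O2: 6/1 = 6.000
Smaller ratio is limiting.

H2


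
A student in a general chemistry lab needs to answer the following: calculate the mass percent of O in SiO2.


M(SiO2) = 1×28.09 + 2×16.0 = 60.09 g/mol
Mass of O = 2 × 16.0 = 32.00 g/mol
% O = 32.00/60.09 × 100 = 53.25%

53.25%


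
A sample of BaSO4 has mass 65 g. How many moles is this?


M(BaSO4) = 233.4 g/mol
n = mass/M = 65/233.4 = 0.2785 mol

0.2785 mol


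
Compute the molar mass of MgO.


M(MgO) = 1×24.31 + 1×16.0
= 24.31 + 16.0
= 40.31 g/mol

40.31 g/mol


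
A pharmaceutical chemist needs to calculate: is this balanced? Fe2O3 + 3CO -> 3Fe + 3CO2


Equation: Fe2O3 + 3CO -> 3Fe + 3CO2
Check atoms: C: 3=3, Fe: 2≠3, O: 6=6
Not balanced

No, not balanced


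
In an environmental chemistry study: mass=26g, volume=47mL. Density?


ρ = mass/volume
= 26/47
= 0.553 g/mL

0.553 g/mL


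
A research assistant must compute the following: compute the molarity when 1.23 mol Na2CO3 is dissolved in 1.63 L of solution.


M = n/V = 1.23/1.63 = 0.755 mol/L

0.755 M


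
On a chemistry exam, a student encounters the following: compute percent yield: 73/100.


% yield = actual/theoretical × 100
= 73/100 × 100
= 73.0%

73.0%


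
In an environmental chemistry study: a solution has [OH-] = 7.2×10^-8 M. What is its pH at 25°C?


pOH = -log10([OH-]) = -log10(7.2×10^-8)
= 8 - log10(7.2) = 7.14
pH = 14 - pOH = 14 - 7.14 = 6.86

6.86


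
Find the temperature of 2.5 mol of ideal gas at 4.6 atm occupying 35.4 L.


PV = nRT  (R = 0.08206 L·atm/(mol·K))
T = PV/(nR) = 4.6×35.4/(2.5×0.08206)
= 162.84/0.205150
= 793.76 K

793.76 K


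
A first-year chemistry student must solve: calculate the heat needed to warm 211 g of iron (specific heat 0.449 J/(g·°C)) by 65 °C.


q = mcΔT = 211 × 0.449 × 65
= 6158.04 J

6158.04 J


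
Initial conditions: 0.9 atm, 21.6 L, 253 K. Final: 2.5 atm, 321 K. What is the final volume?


P1V1/T1 = P2V2/T2
V2 = P1V1T2/(T1P2)
= 0.9×21.6×321/(253×2.5)
= 9.866 L

9.866 L


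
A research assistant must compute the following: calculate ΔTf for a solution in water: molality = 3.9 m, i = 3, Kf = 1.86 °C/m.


ΔTf = Kf × m × i
= 1.86 × 3.9 × 3
= 21.762 °C

21.762 °C


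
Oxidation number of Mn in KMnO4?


(+1) + x + 4(-2) = 0, so x = +7
Oxidation number: +7

+7


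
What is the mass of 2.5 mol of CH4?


M(CH4) = 16.04 g/mol
mass = n × M = 2.5 × 16.04 = 40.10 g

40.10 g


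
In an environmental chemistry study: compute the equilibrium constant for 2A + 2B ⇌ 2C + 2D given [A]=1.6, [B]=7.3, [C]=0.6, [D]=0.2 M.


Kc = [C]^2[D]^2/([A]^2[B]^2)
= (0.6^2 × 0.2^2)/(1.6^2 × 7.3^2)
= 0.0144/136.4224
= 1.056×10^-4

1.056×10^-4


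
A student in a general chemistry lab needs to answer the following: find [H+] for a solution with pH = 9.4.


[H+] = 10^(-pH) = 10^(-9.4)
= 3.98×10^-10 M

3.98×10^-10 M


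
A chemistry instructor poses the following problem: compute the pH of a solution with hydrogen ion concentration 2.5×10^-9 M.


pH = -log10([H+]) = -log10(2.5×10^-9)
= 9 - log10(2.5)
= 9 - 0.4
= 8.6

8.6


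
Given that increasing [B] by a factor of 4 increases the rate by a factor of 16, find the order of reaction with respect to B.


rate ∝ [B]^n
4^n = 16 → n = 2
Order in B: 2

2


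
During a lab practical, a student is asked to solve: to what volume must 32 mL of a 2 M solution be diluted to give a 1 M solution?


C1V1 = C2V2
2 × 32 = 1 × V2
V2 = 64/1 = 64.0 mL

64.0 mL


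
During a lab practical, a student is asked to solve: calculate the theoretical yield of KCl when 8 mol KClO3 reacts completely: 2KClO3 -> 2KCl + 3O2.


Mole ratio KCl:KClO3 = 2:2
n(KCl) = 8 × 2/2 = 8.000 mol
mass = 8.000 × 74.55 = 596.4 g

596.4 g


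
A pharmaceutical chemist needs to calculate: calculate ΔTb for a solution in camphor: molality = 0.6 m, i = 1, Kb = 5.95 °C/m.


ΔTb = Kb × m × i
= 5.95 × 0.6 × 1
= 3.57 °C

3.57 °C


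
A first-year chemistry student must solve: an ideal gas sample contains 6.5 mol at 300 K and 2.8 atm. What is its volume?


PV = nRT  (R = 0.08206 L·atm/(mol·K))
V = nRT/P = 6.5×0.08206×300/2.8
= 57.149 L

57.149 L


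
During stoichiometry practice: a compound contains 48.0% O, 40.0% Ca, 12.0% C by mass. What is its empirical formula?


Assume 100 g sample. Moles of each element:
  O: 48.0/16.0 = 3.0 mol
  Ca: 40.0/40.08 = 0.998 mol
  C: 12.0/12.01 = 0.999 mol
Divide by smallest (0.998):
  O: 3.0/0.998 = 3.01
  Ca: 0.998/0.998 = 1.0
  C: 0.999/0.998 = 1.0
Empirical formula: CaCO3

CaCO3


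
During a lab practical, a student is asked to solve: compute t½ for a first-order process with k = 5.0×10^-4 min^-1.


t½ = ln2/k = 0.693147/(5.0×10^-4 min^-1)
= 1386 min

1386 min


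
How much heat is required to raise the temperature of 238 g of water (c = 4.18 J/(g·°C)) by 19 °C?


q = mcΔT = 238 × 4.18 × 19
= 18901.96 J

18901.96 J


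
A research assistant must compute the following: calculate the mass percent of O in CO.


M(CO) = 1×12.01 + 1×16.0 = 28.01 g/mol
Mass of O = 1 × 16.0 = 16.00 g/mol
% O = 16.00/28.01 × 100 = 57.12%

57.12%


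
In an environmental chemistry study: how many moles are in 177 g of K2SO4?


M(K2SO4) = 174.27 g/mol
n = mass/M = 177/174.27 = 1.0157 mol

1.0157 mol


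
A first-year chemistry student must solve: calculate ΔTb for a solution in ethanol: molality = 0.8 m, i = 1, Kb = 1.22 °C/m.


ΔTb = Kb × m × i
= 1.22 × 0.8 × 1
= 0.976 °C

0.976 °C


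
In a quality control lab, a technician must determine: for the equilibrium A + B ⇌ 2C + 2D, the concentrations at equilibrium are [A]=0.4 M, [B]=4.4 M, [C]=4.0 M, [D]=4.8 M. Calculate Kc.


Kc = [C]^2[D]^2/([A][B])
= (4.0^2 × 4.8^2)/(0.4^1 × 4.4^1)
= 368.64/1.76
= 209.5

209.5


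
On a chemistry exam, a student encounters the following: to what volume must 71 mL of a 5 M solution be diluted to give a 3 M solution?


C1V1 = C2V2
5 × 71 = 3 × V2
V2 = 355/3 = 118.33 mL

118.33 mL


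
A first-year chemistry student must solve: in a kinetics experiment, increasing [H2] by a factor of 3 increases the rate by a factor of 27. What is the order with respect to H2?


rate ∝ [H2]^n
3^n = 27 → n = 3
Order in H2: 3

3


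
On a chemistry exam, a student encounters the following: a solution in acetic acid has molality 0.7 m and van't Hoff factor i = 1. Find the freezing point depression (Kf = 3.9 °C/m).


ΔTf = Kf × m × i
= 3.9 × 0.7 × 1
= 2.73 °C

2.73 °C


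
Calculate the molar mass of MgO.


M(MgO) = 1×24.31 + 1×16.0
= 24.31 + 16.0
= 40.31 g/mol

40.31 g/mol


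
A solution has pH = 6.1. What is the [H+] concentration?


[H+] = 10^(-pH) = 10^(-6.1)
= 7.94×10^-7 M

7.94×10^-7 M


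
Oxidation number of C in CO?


x + (-2) = 0, so x = +2
Oxidation number: +2

+2


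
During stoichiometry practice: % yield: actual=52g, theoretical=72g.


% yield = actual/theoretical × 100
= 52/72 × 100
= 72.22%

72.22%


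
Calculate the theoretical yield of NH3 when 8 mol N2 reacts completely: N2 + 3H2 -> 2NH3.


Mole ratio NH3:N2 = 2:1
n(NH3) = 8 × 2/1 = 16.000 mol
mass = 16.000 × 17.03 = 272.48 g

272.48 g


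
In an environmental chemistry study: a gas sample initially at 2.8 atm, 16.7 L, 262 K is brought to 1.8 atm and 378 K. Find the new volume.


P1V1/T1 = P2V2/T2
V2 = P1V1T2/(T1P2)
= 2.8×16.7×378/(262×1.8)
= 37.479 L

37.479 L


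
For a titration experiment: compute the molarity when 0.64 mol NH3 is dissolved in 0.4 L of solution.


M = n/V = 0.64/0.4 = 1.600 mol/L

1.600 M


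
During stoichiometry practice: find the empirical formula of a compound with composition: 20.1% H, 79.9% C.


Assume 100 g sample. Moles of each element:
  H: 20.1/1.008 = 19.94 mol
  C: 79.9/12.01 = 6.653 mol
Divide by smallest (6.653):
  H: 19.94/6.653 = 3.0
  C: 6.653/6.653 = 1.0
Empirical formula: CH3

CH3


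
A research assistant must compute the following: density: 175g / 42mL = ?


ρ = mass/volume
= 175/42
= 4.167 g/mL

4.167 g/mL


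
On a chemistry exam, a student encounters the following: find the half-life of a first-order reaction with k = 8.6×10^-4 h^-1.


t½ = ln2/k = 0.693147/(8.6×10^-4 h^-1)
= 806.0 h

806.0 h


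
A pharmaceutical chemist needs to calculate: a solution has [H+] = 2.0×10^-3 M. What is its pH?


pH = -log10([H+]) = -log10(2.0×10^-3)
= 3 - log10(2.0)
= 3 - 0.3
= 2.7

2.7


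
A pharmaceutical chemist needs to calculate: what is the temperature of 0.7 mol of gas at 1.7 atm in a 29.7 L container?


PV = nRT  (R = 0.08206 L·atm/(mol·K))
T = PV/(nR) = 1.7×29.7/(0.7×0.08206)
= 50.49/0.057442
= 878.97 K

878.97 K


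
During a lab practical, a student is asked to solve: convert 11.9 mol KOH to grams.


M(KOH) = 56.11 g/mol
mass = n × M = 11.9 × 56.11 = 667.71 g

667.71 g


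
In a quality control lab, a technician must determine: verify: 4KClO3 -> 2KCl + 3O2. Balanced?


Equation: 4KClO3 -> 2KCl + 3O2
Check atoms: Cl: 4≠2, K: 4≠2, O: 12≠6
Not balanced

No, not balanced


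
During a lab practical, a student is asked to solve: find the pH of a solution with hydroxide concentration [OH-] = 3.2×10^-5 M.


pOH = -log10([OH-]) = -log10(3.2×10^-5)
= 5 - log10(3.2) = 4.49
pH = 14 - pOH = 14 - 4.49 = 9.51

9.51


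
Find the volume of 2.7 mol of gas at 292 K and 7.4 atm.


PV = nRT  (R = 0.08206 L·atm/(mol·K))
V = nRT/P = 2.7×0.08206×292/7.4
= 8.743 L

8.743 L


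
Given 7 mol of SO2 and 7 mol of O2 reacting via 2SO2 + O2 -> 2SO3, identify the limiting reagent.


Mole ratio available / coefficient:
  SO2: 7/2 = 3.500
  O2: 7/1 = 7.000
Smaller ratio is limiting.

SO2


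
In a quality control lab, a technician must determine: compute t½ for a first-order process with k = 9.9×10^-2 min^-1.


t½ = ln2/k = 0.693147/(9.9×10^-2 min^-1)
= 7.001 min

7.001 min


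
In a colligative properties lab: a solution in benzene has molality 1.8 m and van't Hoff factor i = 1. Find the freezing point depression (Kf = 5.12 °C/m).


ΔTf = Kf × m × i
= 5.12 × 1.8 × 1
= 9.216 °C

9.216 °C


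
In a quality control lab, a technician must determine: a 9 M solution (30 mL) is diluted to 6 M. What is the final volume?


C1V1 = C2V2
9 × 30 = 6 × V2
V2 = 270/6 = 45.0 mL

45.0 mL


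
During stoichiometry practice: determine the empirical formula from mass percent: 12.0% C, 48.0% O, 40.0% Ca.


Assume 100 g sample. Moles of each element:
  C: 12.0/12.01 = 0.999 mol
  O: 48.0/16.0 = 3.0 mol
  Ca: 40.0/40.08 = 0.998 mol
Divide by smallest (0.998):
  C: 0.999/0.998 = 1.0
  O: 3.0/0.998 = 3.01
  Ca: 0.998/0.998 = 1.0
Empirical formula: CaCO3

CaCO3


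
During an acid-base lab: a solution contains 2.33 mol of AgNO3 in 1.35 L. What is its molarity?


M = n/V = 2.33/1.35 = 1.726 mol/L

1.726 M


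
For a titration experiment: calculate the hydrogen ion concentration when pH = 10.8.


[H+] = 10^(-pH) = 10^(-10.8)
= 1.58×10^-11 M

1.58×10^-11 M


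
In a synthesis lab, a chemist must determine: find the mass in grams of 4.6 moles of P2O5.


M(P2O5) = 141.94 g/mol
mass = n × M = 4.6 × 141.94 = 652.92 g

652.92 g


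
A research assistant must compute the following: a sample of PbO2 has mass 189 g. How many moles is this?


M(PbO2) = 239.2 g/mol
n = mass/M = 189/239.2 = 0.7901 mol

0.7901 mol


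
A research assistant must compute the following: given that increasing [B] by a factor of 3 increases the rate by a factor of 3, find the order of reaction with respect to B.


rate ∝ [B]^n
3^n = 3 → n = 1
Order in B: 1

1


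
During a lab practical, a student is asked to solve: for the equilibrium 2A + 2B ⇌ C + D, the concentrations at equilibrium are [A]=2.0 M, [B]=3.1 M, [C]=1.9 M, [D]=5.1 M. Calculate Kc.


Kc = [C][D]/([A]^2[B]^2)
= (1.9^1 × 5.1^1)/(2.0^2 × 3.1^2)
= 9.69/38.44
= 0.2521

0.2521


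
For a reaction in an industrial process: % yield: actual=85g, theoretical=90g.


% yield = actual/theoretical × 100
= 85/90 × 100
= 94.44%

94.44%


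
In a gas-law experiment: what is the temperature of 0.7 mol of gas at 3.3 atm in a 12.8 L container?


PV = nRT  (R = 0.08206 L·atm/(mol·K))
T = PV/(nR) = 3.3×12.8/(0.7×0.08206)
= 42.24/0.057442
= 735.35 K

735.35 K


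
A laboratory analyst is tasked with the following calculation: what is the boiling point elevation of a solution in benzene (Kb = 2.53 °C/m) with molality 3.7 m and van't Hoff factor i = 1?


ΔTb = Kb × m × i
= 2.53 × 3.7 × 1
= 9.361 °C

9.361 °C


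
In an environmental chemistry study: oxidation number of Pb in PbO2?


x + 2(-2) = 0, so x = +4
Oxidation number: +4

+4


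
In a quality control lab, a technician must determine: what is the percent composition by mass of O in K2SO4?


M(K2SO4) = 2×39.1 + 1×32.07 + 4×16.0 = 174.27 g/mol
Mass of O = 4 × 16.0 = 64.00 g/mol
% O = 64.00/174.27 × 100 = 36.72%

36.72%


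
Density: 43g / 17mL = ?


ρ = mass/volume
= 43/17
= 2.529 g/mL

2.529 g/mL


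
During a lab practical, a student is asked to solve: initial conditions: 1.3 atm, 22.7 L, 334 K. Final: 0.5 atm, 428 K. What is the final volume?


P1V1/T1 = P2V2/T2
V2 = P1V1T2/(T1P2)
= 1.3×22.7×428/(334×0.5)
= 75.63 L

75.63 L


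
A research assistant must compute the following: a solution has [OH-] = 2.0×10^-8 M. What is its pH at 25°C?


pOH = -log10([OH-]) = -log10(2.0×10^-8)
= 8 - log10(2.0) = 7.7
pH = 14 - pOH = 14 - 7.7 = 6.3

6.3


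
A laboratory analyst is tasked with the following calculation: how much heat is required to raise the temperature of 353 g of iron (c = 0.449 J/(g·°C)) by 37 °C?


q = mcΔT = 353 × 0.449 × 37
= 5864.39 J

5864.39 J


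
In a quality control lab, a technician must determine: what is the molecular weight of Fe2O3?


M(Fe2O3) = 2×55.85 + 3×16.0
= 111.7 + 48.0
= 159.7 g/mol

159.7 g/mol


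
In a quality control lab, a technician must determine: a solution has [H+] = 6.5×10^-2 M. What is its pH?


pH = -log10([H+]) = -log10(6.5×10^-2)
= 2 - log10(6.5)
= 2 - 0.81
= 1.19

1.19


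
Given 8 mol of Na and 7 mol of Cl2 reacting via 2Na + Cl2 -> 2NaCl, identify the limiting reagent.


Mole ratio available / coefficient:
  Na: 8/2 = 4.000
  Cl2: 7/1 = 7.000
Smaller ratio is limiting.

Na


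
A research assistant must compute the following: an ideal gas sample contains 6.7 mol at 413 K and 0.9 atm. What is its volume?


PV = nRT  (R = 0.08206 L·atm/(mol·K))
V = nRT/P = 6.7×0.08206×413/0.9
= 252.298 L

252.298 L


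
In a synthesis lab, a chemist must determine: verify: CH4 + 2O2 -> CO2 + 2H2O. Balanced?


Equation: CH4 + 2O2 -> CO2 + 2H2O
Check atoms: C: 1=1, H: 4=4, O: 4=4
Balanced

Yes, balanced


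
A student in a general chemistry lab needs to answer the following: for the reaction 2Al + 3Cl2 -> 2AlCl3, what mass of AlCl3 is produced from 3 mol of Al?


Mole ratio AlCl3:Al = 2:2
n(AlCl3) = 3 × 2/2 = 3.000 mol
mass = 3.000 × 133.33 = 399.99 g

399.99 g


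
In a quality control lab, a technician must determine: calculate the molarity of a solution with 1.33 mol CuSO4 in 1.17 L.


M = n/V = 1.33/1.17 = 1.137 mol/L

1.137 M


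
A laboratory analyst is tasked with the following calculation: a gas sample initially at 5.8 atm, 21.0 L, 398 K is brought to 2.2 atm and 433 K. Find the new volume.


P1V1/T1 = P2V2/T2
V2 = P1V1T2/(T1P2)
= 5.8×21.0×433/(398×2.2)
= 60.232 L

60.232 L


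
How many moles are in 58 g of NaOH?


M(NaOH) = 40.0 g/mol
n = mass/M = 58/40.0 = 1.45 mol

1.45 mol


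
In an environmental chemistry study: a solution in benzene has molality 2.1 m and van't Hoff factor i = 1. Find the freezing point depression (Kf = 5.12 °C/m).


ΔTf = Kf × m × i
= 5.12 × 2.1 × 1
= 10.752 °C

10.752 °C


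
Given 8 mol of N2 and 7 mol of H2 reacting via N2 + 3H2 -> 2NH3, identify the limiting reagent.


Mole ratio available / coefficient:
  N2: 8/1 = 8.000
  H2: 7/3 = 2.333
Smaller ratio is limiting.

H2


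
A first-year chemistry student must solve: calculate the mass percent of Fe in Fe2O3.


M(Fe2O3) = 2×55.85 + 3×16.0 = 159.70 g/mol
Mass of Fe = 2 × 55.85 = 111.70 g/mol
% Fe = 111.70/159.70 × 100 = 69.94%

69.94%


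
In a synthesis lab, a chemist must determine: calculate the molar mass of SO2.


M(SO2) = 1×32.07 + 2×16.0
= 32.07 + 32.0
= 64.07 g/mol

64.07 g/mol


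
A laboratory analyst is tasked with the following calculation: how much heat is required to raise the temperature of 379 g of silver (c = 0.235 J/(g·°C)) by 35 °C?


q = mcΔT = 379 × 0.235 × 35
= 3117.28 J

3117.28 J


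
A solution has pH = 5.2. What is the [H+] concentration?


[H+] = 10^(-pH) = 10^(-5.2)
= 6.31×10^-6 M

6.31×10^-6 M


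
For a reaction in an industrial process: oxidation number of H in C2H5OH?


H is +1 with nonmetals
Oxidation number: +1

+1


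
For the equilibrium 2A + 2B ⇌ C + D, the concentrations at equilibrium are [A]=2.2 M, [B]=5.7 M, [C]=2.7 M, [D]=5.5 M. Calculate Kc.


Kc = [C][D]/([A]^2[B]^2)
= (2.7^1 × 5.5^1)/(2.2^2 × 5.7^2)
= 14.85/157.2516
= 0.09443

0.09443


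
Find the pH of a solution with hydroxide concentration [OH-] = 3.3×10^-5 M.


pOH = -log10([OH-]) = -log10(3.3×10^-5)
= 5 - log10(3.3) = 4.48
pH = 14 - pOH = 14 - 4.48 = 9.52

9.52


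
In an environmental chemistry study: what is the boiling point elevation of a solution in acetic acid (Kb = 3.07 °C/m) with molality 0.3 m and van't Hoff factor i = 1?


ΔTb = Kb × m × i
= 3.07 × 0.3 × 1
= 0.921 °C

0.921 °C


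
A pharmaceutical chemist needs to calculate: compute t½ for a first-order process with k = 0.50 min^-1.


t½ = ln2/k = 0.693147/(0.50 min^-1)
= 1.386 min

1.386 min


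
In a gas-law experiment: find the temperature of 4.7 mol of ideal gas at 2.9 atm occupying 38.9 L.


PV = nRT  (R = 0.08206 L·atm/(mol·K))
T = PV/(nR) = 2.9×38.9/(4.7×0.08206)
= 112.81/0.385682
= 292.49 K

292.49 K


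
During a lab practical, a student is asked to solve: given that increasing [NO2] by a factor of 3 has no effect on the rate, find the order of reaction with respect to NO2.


rate ∝ [NO2]^n
rate ∝ [NO2]^0
Order in NO2: 0

0


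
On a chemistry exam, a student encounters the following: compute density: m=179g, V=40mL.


ρ = mass/volume
= 179/40
= 4.475 g/mL

4.475 g/mL


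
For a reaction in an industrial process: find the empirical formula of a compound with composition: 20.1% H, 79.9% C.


Assume 100 g sample. Moles of each element:
  H: 20.1/1.008 = 19.94 mol
  C: 79.9/12.01 = 6.653 mol
Divide by smallest (6.653):
  H: 19.94/6.653 = 3.0
  C: 6.653/6.653 = 1.0
Empirical formula: CH3

CH3


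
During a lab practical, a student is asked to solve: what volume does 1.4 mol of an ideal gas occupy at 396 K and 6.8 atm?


PV = nRT  (R = 0.08206 L·atm/(mol·K))
V = nRT/P = 1.4×0.08206×396/6.8
= 6.69 L

6.69 L


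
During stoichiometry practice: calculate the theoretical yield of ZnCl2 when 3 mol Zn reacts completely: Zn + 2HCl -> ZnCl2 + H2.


Mole ratio ZnCl2:Zn = 1:1
n(ZnCl2) = 3 × 1/1 = 3.000 mol
mass = 3.000 × 136.28 = 408.84 g

408.84 g


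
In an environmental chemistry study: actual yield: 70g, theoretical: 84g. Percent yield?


% yield = actual/theoretical × 100
= 70/84 × 100
= 83.33%

83.33%


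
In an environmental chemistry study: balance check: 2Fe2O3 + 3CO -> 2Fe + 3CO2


Equation: 2Fe2O3 + 3CO -> 2Fe + 3CO2
Check atoms: C: 3=3, Fe: 4≠2, O: 9≠6
Not balanced

No, not balanced


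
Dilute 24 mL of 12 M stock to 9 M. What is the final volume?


C1V1 = C2V2
12 × 24 = 9 × V2
V2 = 288/9 = 32.0 mL

32.0 mL


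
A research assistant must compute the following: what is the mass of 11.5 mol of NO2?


M(NO2) = 46.01 g/mol
mass = n × M = 11.5 × 46.01 = 529.12 g

529.12 g


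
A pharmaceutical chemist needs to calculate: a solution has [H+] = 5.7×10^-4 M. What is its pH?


pH = -log10([H+]) = -log10(5.7×10^-4)
= 4 - log10(5.7)
= 4 - 0.76
= 3.24

3.24


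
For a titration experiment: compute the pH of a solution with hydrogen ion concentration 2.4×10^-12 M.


pH = -log10([H+]) = -log10(2.4×10^-12)
= 12 - log10(2.4)
= 12 - 0.38
= 11.62

11.62


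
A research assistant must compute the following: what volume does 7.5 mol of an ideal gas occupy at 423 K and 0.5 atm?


PV = nRT  (R = 0.08206 L·atm/(mol·K))
V = nRT/P = 7.5×0.08206×423/0.5
= 520.671 L

520.671 L


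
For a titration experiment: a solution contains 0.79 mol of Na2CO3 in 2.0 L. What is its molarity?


M = n/V = 0.79/2.0 = 0.395 mol/L

0.395 M


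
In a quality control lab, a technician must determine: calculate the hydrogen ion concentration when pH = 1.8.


[H+] = 10^(-pH) = 10^(-1.8)
= 1.58×10^-2 M

1.58×10^-2 M


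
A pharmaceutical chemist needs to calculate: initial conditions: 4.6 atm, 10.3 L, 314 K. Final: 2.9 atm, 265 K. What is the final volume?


P1V1/T1 = P2V2/T2
V2 = P1V1T2/(T1P2)
= 4.6×10.3×265/(314×2.9)
= 13.788 L

13.788 L


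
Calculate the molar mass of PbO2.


M(PbO2) = 1×207.2 + 2×16.0
= 207.2 + 32.0
= 239.2 g/mol

239.2 g/mol


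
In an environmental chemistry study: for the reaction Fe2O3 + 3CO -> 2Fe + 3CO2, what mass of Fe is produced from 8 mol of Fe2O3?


Mole ratio Fe:Fe2O3 = 2:1
n(Fe) = 8 × 2/1 = 16.000 mol
mass = 16.000 × 55.85 = 893.6 g

893.6 g


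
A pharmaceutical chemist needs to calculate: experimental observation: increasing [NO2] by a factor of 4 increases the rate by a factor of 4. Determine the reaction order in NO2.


rate ∝ [NO2]^n
4^n = 4 → n = 1
Order in NO2: 1

1


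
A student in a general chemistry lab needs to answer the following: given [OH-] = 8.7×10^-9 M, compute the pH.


pOH = -log10([OH-]) = -log10(8.7×10^-9)
= 9 - log10(8.7) = 8.06
pH = 14 - pOH = 14 - 8.06 = 5.94

5.94


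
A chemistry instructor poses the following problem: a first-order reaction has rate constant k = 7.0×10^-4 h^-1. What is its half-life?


t½ = ln2/k = 0.693147/(7.0×10^-4 h^-1)
= 990.2 h

990.2 h


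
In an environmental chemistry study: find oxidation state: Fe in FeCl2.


x + 2(-1) = 0, so x = +2
Oxidation number: +2

+2


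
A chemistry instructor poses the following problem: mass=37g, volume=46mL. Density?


ρ = mass/volume
= 37/46
= 0.804 g/mL

0.804 g/mL


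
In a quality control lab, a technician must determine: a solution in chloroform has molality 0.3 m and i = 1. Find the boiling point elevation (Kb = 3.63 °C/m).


ΔTb = Kb × m × i
= 3.63 × 0.3 × 1
= 1.089 °C

1.089 °C


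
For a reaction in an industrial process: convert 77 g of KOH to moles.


M(KOH) = 56.11 g/mol
n = mass/M = 77/56.11 = 1.3723 mol

1.3723 mol


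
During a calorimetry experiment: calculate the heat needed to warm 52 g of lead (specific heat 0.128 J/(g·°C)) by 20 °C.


q = mcΔT = 52 × 0.128 × 20
= 133.12 J

133.12 J


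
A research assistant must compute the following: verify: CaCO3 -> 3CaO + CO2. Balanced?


Equation: CaCO3 -> 3CaO + CO2
Check atoms: C: 1=1, Ca: 1≠3, O: 3≠5
Not balanced

No, not balanced


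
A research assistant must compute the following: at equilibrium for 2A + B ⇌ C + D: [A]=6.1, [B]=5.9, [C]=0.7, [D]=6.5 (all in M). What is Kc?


Kc = [C][D]/([A]^2[B])
= (0.7^1 × 6.5^1)/(6.1^2 × 5.9^1)
= 4.55/219.539
= 0.02073

0.02073


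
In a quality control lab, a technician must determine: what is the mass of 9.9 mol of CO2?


M(CO2) = 44.01 g/mol
mass = n × M = 9.9 × 44.01 = 435.70 g

435.70 g


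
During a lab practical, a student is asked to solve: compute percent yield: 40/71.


% yield = actual/theoretical × 100
= 40/71 × 100
= 56.34%

56.34%


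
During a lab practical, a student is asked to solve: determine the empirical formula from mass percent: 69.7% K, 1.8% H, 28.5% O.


Assume 100 g sample. Moles of each element:
  K: 69.7/39.1 = 1.783 mol
  H: 1.8/1.008 = 1.786 mol
  O: 28.5/16.0 = 1.781 mol
Divide by smallest (1.781):
  K: 1.783/1.781 = 1.0
  H: 1.786/1.781 = 1.0
  O: 1.781/1.781 = 1.0
Empirical formula: KOH

KOH


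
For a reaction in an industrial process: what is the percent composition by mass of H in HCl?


M(HCl) = 1×1.008 + 1×35.45 = 36.458 g/mol
Mass of H = 1 × 1.008 = 1.008 g/mol
% H = 1.008/36.458 × 100 = 2.76%

2.76%


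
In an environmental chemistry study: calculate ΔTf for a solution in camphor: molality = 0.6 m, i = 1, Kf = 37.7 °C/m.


ΔTf = Kf × m × i
= 37.7 × 0.6 × 1
= 22.62 °C

22.62 °C


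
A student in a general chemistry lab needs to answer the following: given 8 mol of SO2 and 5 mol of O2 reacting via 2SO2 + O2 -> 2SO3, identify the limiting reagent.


Mole ratio available / coefficient:
  SO2: 8/2 = 4.000
  O2: 5/1 = 5.000
Smaller ratio is limiting.

SO2


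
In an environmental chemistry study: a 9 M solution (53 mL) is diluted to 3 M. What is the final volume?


C1V1 = C2V2
9 × 53 = 3 × V2
V2 = 477/3 = 159.0 mL

159.0 mL


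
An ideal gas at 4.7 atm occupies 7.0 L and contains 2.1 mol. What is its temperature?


PV = nRT  (R = 0.08206 L·atm/(mol·K))
T = PV/(nR) = 4.7×7.0/(2.1×0.08206)
= 32.90/0.172326
= 190.92 K

190.92 K


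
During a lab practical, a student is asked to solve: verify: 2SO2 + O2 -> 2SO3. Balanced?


Equation: 2SO2 + O2 -> 2SO3
Check atoms: O: 6=6, S: 2=2
Balanced

Yes, balanced


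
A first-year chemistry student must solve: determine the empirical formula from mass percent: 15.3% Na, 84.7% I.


Assume 100 g sample. Moles of each element:
  Na: 15.3/22.99 = 0.666 mol
  I: 84.7/126.9 = 0.667 mol
Divide by smallest (0.666):
  Na: 0.666/0.666 = 1.0
  I: 0.667/0.666 = 1.0
Empirical formula: NaI

NaI


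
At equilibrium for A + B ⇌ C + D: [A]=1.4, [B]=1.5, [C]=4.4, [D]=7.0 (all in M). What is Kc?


Kc = [C][D]/([A][B])
= (4.4^1 × 7.0^1)/(1.4^1 × 1.5^1)
= 30.8/2.1
= 14.67

14.67


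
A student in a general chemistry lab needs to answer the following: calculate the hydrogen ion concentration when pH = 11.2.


[H+] = 10^(-pH) = 10^(-11.2)
= 6.31×10^-12 M

6.31×10^-12 M


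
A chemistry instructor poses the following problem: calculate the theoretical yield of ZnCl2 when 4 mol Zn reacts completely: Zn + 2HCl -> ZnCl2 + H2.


Mole ratio ZnCl2:Zn = 1:1
n(ZnCl2) = 4 × 1/1 = 4.000 mol
mass = 4.000 × 136.28 = 545.12 g

545.12 g


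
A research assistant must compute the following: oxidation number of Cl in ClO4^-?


x + 4(-2) = -1, so x = +7
Oxidation number: +7

+7


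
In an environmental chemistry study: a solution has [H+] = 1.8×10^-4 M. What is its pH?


pH = -log10([H+]) = -log10(1.8×10^-4)
= 4 - log10(1.8)
= 4 - 0.26
= 3.74

3.74


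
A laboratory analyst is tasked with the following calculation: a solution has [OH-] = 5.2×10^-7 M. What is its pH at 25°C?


pOH = -log10([OH-]) = -log10(5.2×10^-7)
= 7 - log10(5.2) = 6.28
pH = 14 - pOH = 14 - 6.28 = 7.72

7.72


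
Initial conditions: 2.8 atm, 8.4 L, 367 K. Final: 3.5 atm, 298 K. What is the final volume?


P1V1/T1 = P2V2/T2
V2 = P1V1T2/(T1P2)
= 2.8×8.4×298/(367×3.5)
= 5.457 L

5.457 L


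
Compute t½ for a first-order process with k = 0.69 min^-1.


t½ = ln2/k = 0.693147/(0.69 min^-1)
= 1.005 min

1.005 min


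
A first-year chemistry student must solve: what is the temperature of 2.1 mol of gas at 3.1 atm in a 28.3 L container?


PV = nRT  (R = 0.08206 L·atm/(mol·K))
T = PV/(nR) = 3.1×28.3/(2.1×0.08206)
= 87.73/0.172326
= 509.09 K

509.09 K


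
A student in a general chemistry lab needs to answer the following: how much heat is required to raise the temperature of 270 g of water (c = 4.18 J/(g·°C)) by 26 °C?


q = mcΔT = 270 × 4.18 × 26
= 29343.60 J

29343.60 J


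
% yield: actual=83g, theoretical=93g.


% yield = actual/theoretical × 100
= 83/93 × 100
= 89.25%

89.25%


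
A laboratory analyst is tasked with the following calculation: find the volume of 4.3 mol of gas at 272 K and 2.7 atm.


PV = nRT  (R = 0.08206 L·atm/(mol·K))
V = nRT/P = 4.3×0.08206×272/2.7
= 35.547 L

35.547 L


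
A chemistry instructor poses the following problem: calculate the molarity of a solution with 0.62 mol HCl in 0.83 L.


M = n/V = 0.62/0.83 = 0.747 mol/L

0.747 M


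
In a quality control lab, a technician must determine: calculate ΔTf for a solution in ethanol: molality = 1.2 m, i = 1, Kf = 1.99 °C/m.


ΔTf = Kf × m × i
= 1.99 × 1.2 × 1
= 2.388 °C

2.388 °C


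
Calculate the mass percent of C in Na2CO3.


M(Na2CO3) = 2×22.99 + 1×12.01 + 3×16.0 = 105.99 g/mol
Mass of C = 1 × 12.01 = 12.01 g/mol
% C = 12.01/105.99 × 100 = 11.33%

11.33%


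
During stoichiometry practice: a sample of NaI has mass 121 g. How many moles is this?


M(NaI) = 149.89 g/mol
n = mass/M = 121/149.89 = 0.8073 mol

0.8073 mol


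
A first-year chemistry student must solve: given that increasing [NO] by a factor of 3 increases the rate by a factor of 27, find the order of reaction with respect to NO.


rate ∝ [NO]^n
3^n = 27 → n = 3
Order in NO: 3

3


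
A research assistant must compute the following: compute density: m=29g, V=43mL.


ρ = mass/volume
= 29/43
= 0.674 g/mL

0.674 g/mL


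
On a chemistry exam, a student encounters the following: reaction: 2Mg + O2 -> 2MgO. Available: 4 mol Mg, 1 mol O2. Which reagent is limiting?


Mole ratio available / coefficient:
  Mg: 4/2 = 2.000
  O2: 1/1 = 1.000
Smaller ratio is limiting.

O2


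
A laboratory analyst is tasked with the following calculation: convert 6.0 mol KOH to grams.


M(KOH) = 56.11 g/mol
mass = n × M = 6.0 × 56.11 = 336.66 g

336.66 g


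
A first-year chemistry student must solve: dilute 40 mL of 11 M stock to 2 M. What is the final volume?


C1V1 = C2V2
11 × 40 = 2 × V2
V2 = 440/2 = 220.0 mL

220.0 mL


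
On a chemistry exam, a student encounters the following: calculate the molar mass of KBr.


M(KBr) = 1×39.1 + 1×79.9
= 39.1 + 79.9
= 119.0 g/mol

119.0 g/mol


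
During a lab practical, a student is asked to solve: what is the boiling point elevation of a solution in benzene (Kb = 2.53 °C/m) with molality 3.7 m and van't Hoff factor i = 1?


ΔTb = Kb × m × i
= 2.53 × 3.7 × 1
= 9.361 °C

9.361 °C


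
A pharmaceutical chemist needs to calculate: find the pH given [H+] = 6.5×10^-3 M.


pH = -log10([H+]) = -log10(6.5×10^-3)
= 3 - log10(6.5)
= 3 - 0.81
= 2.19

2.19
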